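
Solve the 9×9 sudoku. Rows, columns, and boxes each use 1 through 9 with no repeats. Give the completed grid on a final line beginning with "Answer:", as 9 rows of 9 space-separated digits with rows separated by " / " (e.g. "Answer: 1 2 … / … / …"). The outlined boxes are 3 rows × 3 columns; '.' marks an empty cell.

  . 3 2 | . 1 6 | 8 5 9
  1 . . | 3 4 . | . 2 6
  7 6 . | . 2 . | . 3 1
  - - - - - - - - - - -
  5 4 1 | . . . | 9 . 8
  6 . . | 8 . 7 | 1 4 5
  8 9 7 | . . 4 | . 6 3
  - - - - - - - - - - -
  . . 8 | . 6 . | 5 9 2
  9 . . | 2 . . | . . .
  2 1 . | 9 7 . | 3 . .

Step 1. [r8c5∈{3,5,8}] across col 5, 8 lands solely at r8c5. So r8c5=8.
Step 2. [r3c4∈{5}] r3c4's peers cover all but 5 ⇒ r3c4=5.
Step 3. [r8c9∈{4,7}] across col 9, 7 lands solely at r8c9 ⇒ r8c9=7.
Step 4. [r8c2∈{5}] r8c2 has the single candidate 5. So r8c2=5.
Step 5. [r7c1∈{3,4}] col 1 places 3 nowhere but r7c1. So r7c1=3.
Step 6. [r4c5∈{3}] nothing but 3 survives at r4c5, so r4c5=3.
Step 7. [r8c7∈{4,6}] in col 7, 6 fits only at r8c7, so r8c7=6.
Step 8. [r7c6∈{1}] r7c6 is down to just 1, so r7c6=1.
Step 9. [r8c3∈{4}] nothing but 4 survives at r8c3. So r8c3=4.
Step 10. [r3c3∈{9}] only 9 remains possible at r3c3, so r3c3=9.
Step 11. [r2c2∈{8}] r2c2 has the single candidate 8. So r2c2=8.
Step 12. [r1c1∈{4}] nothing but 4 survives at r1c1 ⇒ r1c1=4.
Step 13. [r8c8∈{1}] r8c8 is down to just 1 ⇒ r8c8=1.
Step 14. [r9c6∈{5}] r9c6 has the single candidate 5, so r9c6=5.
Step 15. [r5c5∈{9}] only 9 remains possible at r5c5 ⇒ r5c5=9.
Step 16. [r4c6∈{2}] r4c6 has the single candidate 2 ⇒ r4c6=2.
Step 17. [r3c7∈{4}] nothing but 4 survives at r3c7, so r3c7=4.
Step 18. [r9c8∈{8}] r9c8 is down to just 8, so r9c8=8.
Step 19. [r9c9∈{4}] r9c9 has the single candidate 4, so r9c9=4.
Step 20. [r2c3∈{5}] r2c3 is down to just 5. So r2c3=5.
Step 21. [r7c4∈{4}] r7c4 is down to just 4. So r7c4=4.
Step 22. [r4c4∈{6}] r4c4 is down to just 6 ⇒ r4c4=6.
Step 23. [r6c5∈{5}] nothing but 5 survives at r6c5 ⇒ r6c5=5.
Step 24. [r7c2∈{7}] only 7 remains possible at r7c2 ⇒ r7c2=7.
Step 25. [r6c7∈{2}] r6c7 is down to just 2 ⇒ r6c7=2.
Step 26. [r5c2∈{2}] nothing but 2 survives at r5c2. So r5c2=2.
Step 27. [r3c6∈{8}] r3c6 is down to just 8. So r3c6=8.
Step 28. [r6c4∈{1}] r6c4 has the single candidate 1 ⇒ r6c4=1.
Step 29. [r1c4∈{7}] r1c4's peers cover all but 7 ⇒ r1c4=7.
Step 30. [r2c7∈{7}] nothing but 7 survives at r2c7 ⇒ r2c7=7.
Step 31. [r5c3∈{3}] r5c3 is down to just 3, so r5c3=3.
Step 32. [r9c3∈{6}] nothing but 6 survives at r9c3 ⇒ r9c3=6.
Step 33. [r2c6∈{9}] r2c6's peers cover all but 9. So r2c6=9.
Step 34. [r4c8∈{7}] r4c8 has the single candidate 7 ⇒ r4c8=7.
Step 35. [r8c6∈{3}] nothing but 3 survives at r8c6 ⇒ r8c6=3.

Answer: 4 3 2 7 1 6 8 5 9 / 1 8 5 3 4 9 7 2 6 / 7 6 9 5 2 8 4 3 1 / 5 4 1 6 3 2 9 7 8 / 6 2 3 8 9 7 1 4 5 / 8 9 7 1 5 4 2 6 3 / 3 7 8 4 6 1 5 9 2 / 9 5 4 2 8 3 6 1 7 / 2 1 6 9 7 5 3 8 4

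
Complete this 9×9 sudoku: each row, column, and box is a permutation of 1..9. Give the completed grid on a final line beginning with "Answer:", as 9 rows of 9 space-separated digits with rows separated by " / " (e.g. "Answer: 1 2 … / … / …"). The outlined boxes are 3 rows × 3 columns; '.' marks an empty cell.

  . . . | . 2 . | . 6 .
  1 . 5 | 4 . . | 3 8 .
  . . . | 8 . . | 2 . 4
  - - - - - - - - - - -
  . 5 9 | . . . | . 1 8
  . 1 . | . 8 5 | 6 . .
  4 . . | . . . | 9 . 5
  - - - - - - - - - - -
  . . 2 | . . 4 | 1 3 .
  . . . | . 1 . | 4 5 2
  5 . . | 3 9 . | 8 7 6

Step 1. [r3c6∈{1,3,6,7,9}] r3c6 is the only open cell in row 3 admitting 1, so r3c6=1.
Step 2. [r4c7∈{7}] r4c7 is down to just 7. So r4c7=7.
Step 3. [r3c5∈{3,5,6,7}] row 3 places 5 nowhere but r3c5. So r3c5=5.
Step 4. [r1c6∈{3,7,9}] across box 2, 3 lands solely at r1c6, so r1c6=3.
Step 5. [r8c6∈{6,7,8}] across col 6, 8 lands solely at r8c6, so r8c6=8.
Step 6. [r2c6∈{6,7,9}] 9 has one home in col 6: r2c6, so r2c6=9.
Step 7. [r1c4∈{7}] r1c4 has the single candidate 7. So r1c4=7.
Step 8. [r8c4∈{6}] r8c4 has the single candidate 6 ⇒ r8c4=6.
Step 9. [r6c6∈{2,6,7}] 7 has one home in col 6: r6c6. So r6c6=7.
Step 10. [r4c4∈{2}] only 2 remains possible at r4c4. So r4c4=2.
Step 11. [r5c1∈{2,3,7}] 2 has one home in col 1: r5c1 ⇒ r5c1=2.
Step 12. [r3c8∈{9}] only 9 remains possible at r3c8. So r3c8=9.
Step 13. [r2c5∈{6}] r2c5 is down to just 6, so r2c5=6.
Step 14. [r6c5∈{3}] only 3 remains possible at r6c5. So r6c5=3.
Step 15. [r4c1∈{3,6}] r4c1 is the only open cell in row 4 admitting 3 ⇒ r4c1=3.
Step 16. [r7c5∈{7}] r7c5 has the single candidate 7. So r7c5=7.
Step 17. [r9c2∈{4}] only 4 remains possible at r9c2 ⇒ r9c2=4.
Step 18. [r7c9∈{9}] nothing but 9 survives at r7c9. So r7c9=9.
Step 19. [r5c3∈{7}] only 7 remains possible at r5c3, so r5c3=7.
Step 20. [r8c3∈{3}] only 3 remains possible at r8c3. So r8c3=3.
Step 21. [r3c3∈{6}] r3c3 is down to just 6, so r3c3=6.
Step 22. [r3c1∈{7}] nothing but 7 survives at r3c1, so r3c1=7.
Step 23. [r8c1∈{9}] r8c1 is down to just 9 ⇒ r8c1=9.
Step 24. [r1c1∈{8}] r1c1's peers cover all but 8. So r1c1=8.
Step 25. [r7c2∈{6,8}] in row 7, 8 fits only at r7c2 ⇒ r7c2=8.
Step 26. [r2c2∈{2}] nothing but 2 survives at r2c2. So r2c2=2.
Step 27. [r2c9∈{7}] r2c9's peers cover all but 7 ⇒ r2c9=7.
Step 28. [r5c9∈{3}] r5c9 has the single candidate 3 ⇒ r5c9=3.
Step 29. [r8c2∈{7}] only 7 remains possible at r8c2, so r8c2=7.
Step 30. [r1c2∈{9}] r1c2 has the single candidate 9 ⇒ r1c2=9.
Step 31. [r4c5∈{4}] r4c5's peers cover all but 4, so r4c5=4.
Step 32. [r3c2∈{3}] only 3 remains possible at r3c2, so r3c2=3.
Step 33. [r7c1∈{6}] r7c1 is down to just 6, so r7c1=6.
Step 34. [r7c4∈{5}] r7c4 has the single candidate 5 ⇒ r7c4=5.
Step 35. [r1c9∈{1}] r1c9 is down to just 1, so r1c9=1.
Step 36. [r6c2∈{6}] only 6 remains possible at r6c2 ⇒ r6c2=6.
Step 37. [r6c3∈{8}] r6c3 is down to just 8, so r6c3=8.
Step 38. [r6c8∈{2}] r6c8's peers cover all but 2, so r6c8=2.
Step 39. [r6c4∈{1}] r6c4 has the single candidate 1, so r6c4=1.
Step 40. [r1c3∈{4}] only 4 remains possible at r1c3, so r1c3=4.
Step 41. [r5c4∈{9}] r5c4's peers cover all but 9. So r5c4=9.
Step 42. [r1c7∈{5}] r1c7 has the single candidate 5, so r1c7=5.
Step 43. [r9c6∈{2}] r9c6 has the single candidate 2, so r9c6=2.
Step 44. [r4c6∈{6}] r4c6's peers cover all but 6. So r4c6=6.
Step 45. [r5c8∈{4}] nothing but 4 survives at r5c8. So r5c8=4.
Step 46. [r9c3∈{1}] r9c3's peers cover all but 1. So r9c3=1.

Answer: 8 9 4 7 2 3 5 6 1 / 1 2 5 4 6 9 3 8 7 / 7 3 6 8 5 1 2 9 4 / 3 5 9 2 4 6 7 1 8 / 2 1 7 9 8 5 6 4 3 / 4 6 8 1 3 7 9 2 5 / 6 8 2 5 7 4 1 3 9 / 9 7 3 6 1 8 4 5 2 / 5 4 1 3 9 2 8 7 6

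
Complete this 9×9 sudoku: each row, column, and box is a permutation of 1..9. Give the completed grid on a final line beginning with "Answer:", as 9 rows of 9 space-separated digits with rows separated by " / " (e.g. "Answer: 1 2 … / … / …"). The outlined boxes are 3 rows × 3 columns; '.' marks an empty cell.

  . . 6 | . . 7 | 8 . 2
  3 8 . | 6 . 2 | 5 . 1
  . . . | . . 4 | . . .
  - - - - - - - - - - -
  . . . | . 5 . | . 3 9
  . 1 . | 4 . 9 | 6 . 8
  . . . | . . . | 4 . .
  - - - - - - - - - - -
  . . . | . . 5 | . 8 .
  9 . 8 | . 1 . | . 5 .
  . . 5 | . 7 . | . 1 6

Step 1. [r7c5∈{2,3,4,6,9}] in col 5, 4 fits only at r7c5 ⇒ r7c5=4.
Step 2. [r6c5∈{2,3,6,8}] across col 5, 6 lands solely at r6c5, so r6c5=6.
Step 3. [r5c1∈{2,5,7}] 5 has one home in row 5: r5c1, so r5c1=5.
Step 4. [r2c5∈{9}] nothing but 9 survives at r2c5 ⇒ r2c5=9.
Step 5. [r5c5∈{2,3}] 2 has one home in col 5: r5c5. So r5c5=2.
Step 6. [r5c8∈{7}] r5c8 is down to just 7. So r5c8=7.
Step 7. [r2c3∈{4,7}] r2c3 is the only open cell in row 2 admitting 7 ⇒ r2c3=7.
Step 8. [r6c8∈{2}] r6c8 has the single candidate 2. So r6c8=2.
Step 9. [r4c3∈{2,4}] in col 3, 4 fits only at r4c3 ⇒ r4c3=4.
Step 10. [r5c3∈{3}] r5c3's peers cover all but 3. So r5c3=3.
Step 11. [r8c9∈{3,4,7}] in col 9, 4 fits only at r8c9. So r8c9=4.
Step 12. [r1c5∈{3}] r1c5 is down to just 3 ⇒ r1c5=3.
Step 13. [r4c7∈{1}] only 1 remains possible at r4c7. So r4c7=1.
Step 14. [r4c6∈{8}] r4c6's peers cover all but 8 ⇒ r4c6=8.
Step 15. [r9c6∈{3}] r9c6 is down to just 3. So r9c6=3.
Step 16. [r8c4∈{2}] r8c4 is down to just 2, so r8c4=2.
Step 17. [r4c4∈{7}] only 7 remains possible at r4c4 ⇒ r4c4=7.
Step 18. [r9c4∈{8,9}] in row 9, 8 fits only at r9c4 ⇒ r9c4=8.
Step 19. [r9c7∈{2,9}] in row 9, 9 fits only at r9c7, so r9c7=9.
Step 20. [r7c7∈{2,3,7}] r7c7 is the only open cell in col 7 admitting 2, so r7c7=2.
Step 21. [r3c3∈{1,2,9}] 2 has one home in col 3: r3c3 ⇒ r3c3=2.
Step 22. [r3c1∈{1}] only 1 remains possible at r3c1. So r3c1=1.
Step 23. [r1c1∈{4}] r1c1 has the single candidate 4. So r1c1=4.
Step 24. [r3c4∈{5}] nothing but 5 survives at r3c4 ⇒ r3c4=5.
Step 25. [r3c2∈{9}] only 9 remains possible at r3c2. So r3c2=9.
Step 26. [r6c2∈{7}] r6c2's peers cover all but 7, so r6c2=7.
Step 27. [r8c7∈{3,7}] in row 8, 7 fits only at r8c7 ⇒ r8c7=7.
Step 28. [r9c1∈{2}] nothing but 2 survives at r9c1. So r9c1=2.
Step 29. [r8c2∈{3,6}] 3 has one home in row 8: r8c2. So r8c2=3.
Step 30. [r7c2∈{6}] nothing but 6 survives at r7c2 ⇒ r7c2=6.
Step 31. [r3c7∈{3}] r3c7 has the single candidate 3, so r3c7=3.
Step 32. [r6c6∈{1}] only 1 remains possible at r6c6, so r6c6=1.
Step 33. [r6c9∈{5}] only 5 remains possible at r6c9 ⇒ r6c9=5.
Step 34. [r6c4∈{3}] only 3 remains possible at r6c4. So r6c4=3.
Step 35. [r6c3∈{9}] r6c3's peers cover all but 9, so r6c3=9.
Step 36. [r3c8∈{6}] r3c8 is down to just 6, so r3c8=6.
Step 37. [r4c2∈{2}] only 2 remains possible at r4c2. So r4c2=2.
Step 38. [r8c6∈{6}] r8c6 has the single candidate 6. So r8c6=6.
Step 39. [r9c2∈{4}] r9c2 has the single candidate 4, so r9c2=4.
Step 40. [r1c8∈{9}] r1c8 is down to just 9, so r1c8=9.
Step 41. [r4c1∈{6}] nothing but 6 survives at r4c1. So r4c1=6.
Step 42. [r1c2∈{5}] r1c2's peers cover all but 5 ⇒ r1c2=5.
Step 43. [r7c1∈{7}] r7c1's peers cover all but 7, so r7c1=7.
Step 44. [r6c1∈{8}] r6c1's peers cover all but 8. So r6c1=8.
Step 45. [r2c8∈{4}] nothing but 4 survives at r2c8 ⇒ r2c8=4.
Step 46. [r7c4∈{9}] r7c4 is down to just 9, so r7c4=9.
Step 47. [r1c4∈{1}] nothing but 1 survives at r1c4, so r1c4=1.
Step 48. [r7c9∈{3}] only 3 remains possible at r7c9 ⇒ r7c9=3.
Step 49. [r7c3∈{1}] r7c3 has the single candidate 1. So r7c3=1.
Step 50. [r3c9∈{7}] r3c9's peers cover all but 7, so r3c9=7.
Step 51. [r3c5∈{8}] r3c5's peers cover all but 8. So r3c5=8.

Answer: 4 5 6 1 3 7 8 9 2 / 3 8 7 6 9 2 5 4 1 / 1 9 2 5 8 4 3 6 7 / 6 2 4 7 5 8 1 3 9 / 5 1 3 4 2 9 6 7 8 / 8 7 9 3 6 1 4 2 5 / 7 6 1 9 4 5 2 8 3 / 9 3 8 2 1 6 7 5 4 / 2 4 5 8 7 3 9 1 6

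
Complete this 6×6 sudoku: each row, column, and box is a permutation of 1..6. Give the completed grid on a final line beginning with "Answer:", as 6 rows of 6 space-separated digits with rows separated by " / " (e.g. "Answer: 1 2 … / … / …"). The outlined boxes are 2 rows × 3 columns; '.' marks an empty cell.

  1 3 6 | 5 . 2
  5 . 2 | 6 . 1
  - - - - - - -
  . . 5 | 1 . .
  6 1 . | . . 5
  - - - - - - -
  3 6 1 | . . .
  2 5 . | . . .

Step 1. [r5c6∈{4}] r5c6's peers cover all but 4. So r5c6=4.
Step 2. [r4c4∈{2,3,4}] 4 has one home in col 4: r4c4. So r4c4=4.
Step 3. [r2c5∈{3,4}] across row 2, 3 lands solely at r2c5 ⇒ r2c5=3.
Step 4. [r3c6∈{3,6}] r3c6 is the only open cell in row 3 admitting 3 ⇒ r3c6=3.
Step 5. [r3c2∈{2,4}] r3c2 is the only open cell in col 2 admitting 2 ⇒ r3c2=2.
Step 6. [r6c5∈{1,6}] r6c5 is the only open cell in row 6 admitting 1. So r6c5=1.
Step 7. [r5c4∈{2}] r5c4 is down to just 2 ⇒ r5c4=2.
Step 8. [r6c3∈{4}] r6c3's peers cover all but 4 ⇒ r6c3=4.
Step 9. [r3c5∈{6}] r3c5 has the single candidate 6. So r3c5=6.
Step 10. [r4c5∈{2}] r4c5 has the single candidate 2, so r4c5=2.
Step 11. [r2c2∈{4}] r2c2's peers cover all but 4, so r2c2=4.
Step 12. [r6c6∈{6}] r6c6's peers cover all but 6 ⇒ r6c6=6.
Step 13. [r4c3∈{3}] nothing but 3 survives at r4c3, so r4c3=3.
Step 14. [r6c4∈{3}] r6c4 has the single candidate 3. So r6c4=3.
Step 15. [r5c5∈{5}] r5c5 has the single candidate 5. So r5c5=5.
Step 16. [r3c1∈{4}] nothing but 4 survives at r3c1 ⇒ r3c1=4.
Step 17. [r1c5∈{4}] r1c5's peers cover all but 4, so r1c5=4.

Answer: 1 3 6 5 4 2 / 5 4 2 6 3 1 / 4 2 5 1 6 3 / 6 1 3 4 2 5 / 3 6 1 2 5 4 / 2 5 4 3 1 6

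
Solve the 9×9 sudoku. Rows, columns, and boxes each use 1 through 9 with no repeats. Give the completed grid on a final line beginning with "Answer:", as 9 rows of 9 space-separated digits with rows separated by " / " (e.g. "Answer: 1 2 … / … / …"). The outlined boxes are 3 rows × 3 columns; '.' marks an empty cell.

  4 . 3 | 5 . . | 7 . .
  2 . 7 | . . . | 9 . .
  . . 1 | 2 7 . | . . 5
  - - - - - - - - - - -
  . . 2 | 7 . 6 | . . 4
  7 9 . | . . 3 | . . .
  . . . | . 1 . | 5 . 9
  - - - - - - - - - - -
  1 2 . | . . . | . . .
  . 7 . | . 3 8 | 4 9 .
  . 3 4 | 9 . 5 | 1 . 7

Step 1. [r5c7∈{2,6,8}] col 7 places 2 nowhere but r5c7. So r5c7=2.
Step 2. [r2c4∈{1,3,4,6,8}] col 4 places 3 nowhere but r2c4 ⇒ r2c4=3.
Step 3. [r6c2∈{4,6,8}] 4 has one home in col 2: r6c2 ⇒ r6c2=4.
Step 4. [r6c4∈{8}] nothing but 8 survives at r6c4, so r6c4=8.
Step 5. [r6c3∈{6}] r6c3 is down to just 6, so r6c3=6.
Step 6. [r7c9∈{3,6,8}] in col 9, 3 fits only at r7c9. So r7c9=3.
Step 7. [r8c9∈{2,6}] 2 has one home in row 8: r8c9 ⇒ r8c9=2.
Step 8. [r8c3∈{5}] r8c3's peers cover all but 5. So r8c3=5.
Step 9. [r5c3∈{8}] nothing but 8 survives at r5c3 ⇒ r5c3=8.
Step 10. [r9c1∈{6,8}] box 7 places 8 nowhere but r9c1 ⇒ r9c1=8.
Step 11. [r9c8∈{6}] only 6 remains possible at r9c8. So r9c8=6.
Step 12. [r3c7∈{3,6,8}] col 7 places 6 nowhere but r3c7, so r3c7=6.
Step 13. [r3c8∈{3,4,8}] across row 3, 3 lands solely at r3c8, so r3c8=3.
Step 14. [r3c6∈{4,9}] row 3 places 4 nowhere but r3c6 ⇒ r3c6=4.
Step 15. [r5c8∈{1}] only 1 remains possible at r5c8, so r5c8=1.
Step 16. [r4c8∈{8}] r4c8's peers cover all but 8. So r4c8=8.
Step 17. [r4c1∈{3,5}] r4c1 is the only open cell in col 1 admitting 5. So r4c1=5.
Step 18. [r1c6∈{1,9}] 9 has one home in col 6: r1c6. So r1c6=9.
Step 19. [r2c2∈{5,6,8}] across row 2, 5 lands solely at r2c2, so r2c2=5.
Step 20. [r2c5∈{6,8}] in row 2, 6 fits only at r2c5, so r2c5=6.
Step 21. [r1c5∈{8}] only 8 remains possible at r1c5. So r1c5=8.
Step 22. [r7c5∈{4}] r7c5's peers cover all but 4 ⇒ r7c5=4.
Step 23. [r8c4∈{1,6}] across row 8, 1 lands solely at r8c4 ⇒ r8c4=1.
Step 24. [r2c6∈{1}] r2c6 has the single candidate 1 ⇒ r2c6=1.
Step 25. [r7c4∈{6}] nothing but 6 survives at r7c4 ⇒ r7c4=6.
Step 26. [r6c1∈{3}] r6c1 has the single candidate 3. So r6c1=3.
Step 27. [r5c5∈{5}] nothing but 5 survives at r5c5. So r5c5=5.
Step 28. [r5c4∈{4}] r5c4 is down to just 4 ⇒ r5c4=4.
Step 29. [r2c8∈{4}] r2c8 has the single candidate 4 ⇒ r2c8=4.
Step 30. [r4c5∈{9}] nothing but 9 survives at r4c5. So r4c5=9.
Step 31. [r8c1∈{6}] only 6 remains possible at r8c1. So r8c1=6.
Step 32. [r5c9∈{6}] r5c9 is down to just 6, so r5c9=6.
Step 33. [r7c8∈{5}] r7c8 is down to just 5. So r7c8=5.
Step 34. [r9c5∈{2}] nothing but 2 survives at r9c5. So r9c5=2.
Step 35. [r4c7∈{3}] r4c7 is down to just 3. So r4c7=3.
Step 36. [r4c2∈{1}] r4c2's peers cover all but 1 ⇒ r4c2=1.
Step 37. [r3c2∈{8}] r3c2's peers cover all but 8, so r3c2=8.
Step 38. [r6c8∈{7}] r6c8 has the single candidate 7 ⇒ r6c8=7.
Step 39. [r1c2∈{6}] nothing but 6 survives at r1c2. So r1c2=6.
Step 40. [r1c8∈{2}] only 2 remains possible at r1c8 ⇒ r1c8=2.
Step 41. [r7c7∈{8}] only 8 remains possible at r7c7, so r7c7=8.
Step 42. [r7c3∈{9}] r7c3's peers cover all but 9, so r7c3=9.
Step 43. [r2c9∈{8}] r2c9 has the single candidate 8 ⇒ r2c9=8.
Step 44. [r1c9∈{1}] r1c9 has the single candidate 1 ⇒ r1c9=1.
Step 45. [r6c6∈{2}] r6c6's peers cover all but 2, so r6c6=2.
Step 46. [r3c1∈{9}] only 9 remains possible at r3c1. So r3c1=9.
Step 47. [r7c6∈{7}] r7c6 is down to just 7. So r7c6=7.

Answer: 4 6 3 5 8 9 7 2 1 / 2 5 7 3 6 1 9 4 8 / 9 8 1 2 7 4 6 3 5 / 5 1 2 7 9 6 3 8 4 / 7 9 8 4 5 3 2 1 6 / 3 4 6 8 1 2 5 7 9 / 1 2 9 6 4 7 8 5 3 / 6 7 5 1 3 8 4 9 2 / 8 3 4 9 2 5 1 6 7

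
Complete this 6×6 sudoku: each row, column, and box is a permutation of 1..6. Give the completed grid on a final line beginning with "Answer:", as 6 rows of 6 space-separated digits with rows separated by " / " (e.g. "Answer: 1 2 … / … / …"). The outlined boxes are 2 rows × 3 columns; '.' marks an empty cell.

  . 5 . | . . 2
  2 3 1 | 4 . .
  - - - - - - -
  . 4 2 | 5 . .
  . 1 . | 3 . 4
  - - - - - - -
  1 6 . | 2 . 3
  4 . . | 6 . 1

Step 1. [r1c1∈{6}] only 6 remains possible at r1c1 ⇒ r1c1=6.
Step 2. [r6c5∈{5}] r6c5 is down to just 5 ⇒ r6c5=5.
Step 3. [r3c6∈{6}] nothing but 6 survives at r3c6 ⇒ r3c6=6.
Step 4. [r1c4∈{1}] r1c4's peers cover all but 1. So r1c4=1.
Step 5. [r4c1∈{5}] r4c1's peers cover all but 5, so r4c1=5.
Step 6. [r4c3∈{6}] only 6 remains possible at r4c3, so r4c3=6.
Step 7. [r5c3∈{5}] r5c3's peers cover all but 5, so r5c3=5.
Step 8. [r2c5∈{6}] r2c5 has the single candidate 6, so r2c5=6.
Step 9. [r2c6∈{5}] only 5 remains possible at r2c6 ⇒ r2c6=5.
Step 10. [r1c3∈{4}] nothing but 4 survives at r1c3, so r1c3=4.
Step 11. [r1c5∈{3}] r1c5 is down to just 3 ⇒ r1c5=3.
Step 12. [r5c5∈{4}] r5c5 has the single candidate 4 ⇒ r5c5=4.
Step 13. [r3c5∈{1}] r3c5 is down to just 1 ⇒ r3c5=1.
Step 14. [r6c3∈{3}] r6c3 has the single candidate 3. So r6c3=3.
Step 15. [r3c1∈{3}] only 3 remains possible at r3c1, so r3c1=3.
Step 16. [r6c2∈{2}] only 2 remains possible at r6c2 ⇒ r6c2=2.
Step 17. [r4c5∈{2}] r4c5 is down to just 2 ⇒ r4c5=2.

Answer: 6 5 4 1 3 2 / 2 3 1 4 6 5 / 3 4 2 5 1 6 / 5 1 6 3 2 4 / 1 6 5 2 4 3 / 4 2 3 6 5 1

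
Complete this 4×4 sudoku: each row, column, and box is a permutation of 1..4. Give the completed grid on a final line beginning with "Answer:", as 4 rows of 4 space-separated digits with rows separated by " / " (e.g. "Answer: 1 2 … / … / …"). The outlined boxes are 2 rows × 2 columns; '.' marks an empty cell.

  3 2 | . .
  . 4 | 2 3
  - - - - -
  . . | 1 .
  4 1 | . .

Step 1. [r3c4∈{2,4}] row 3 places 4 nowhere but r3c4 ⇒ r3c4=4.
Step 2. [r1c3∈{4}] r1c3 is down to just 4. So r1c3=4.
Step 3. [r4c3∈{3}] r4c3's peers cover all but 3 ⇒ r4c3=3.
Step 4. [r3c1∈{2}] r3c1's peers cover all but 2 ⇒ r3c1=2.
Step 5. [r4c4∈{2}] r4c4's peers cover all but 2, so r4c4=2.
Step 6. [r3c2∈{3}] r3c2 has the single candidate 3, so r3c2=3.
Step 7. [r1c4∈{1}] r1c4's peers cover all but 1 ⇒ r1c4=1.
Step 8. [r2c1∈{1}] r2c1 has the single candidate 1, so r2c1=1.

Answer: 3 2 4 1 / 1 4 2 3 / 2 3 1 4 / 4 1 3 2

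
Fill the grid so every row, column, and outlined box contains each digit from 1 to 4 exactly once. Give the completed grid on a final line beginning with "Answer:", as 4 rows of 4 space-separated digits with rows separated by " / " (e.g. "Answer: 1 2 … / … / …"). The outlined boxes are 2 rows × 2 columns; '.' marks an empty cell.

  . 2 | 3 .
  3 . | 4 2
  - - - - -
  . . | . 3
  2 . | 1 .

Step 1. [r2c2∈{1}] r2c2 is down to just 1. So r2c2=1.
Step 2. [r3c2∈{4}] r3c2 has the single candidate 4. So r3c2=4.
Step 3. [r1c4∈{1}] nothing but 1 survives at r1c4, so r1c4=1.
Step 4. [r1c1∈{4}] only 4 remains possible at r1c1 ⇒ r1c1=4.
Step 5. [r3c3∈{2}] only 2 remains possible at r3c3, so r3c3=2.
Step 6. [r4c4∈{4}] r4c4 has the single candidate 4 ⇒ r4c4=4.
Step 7. [r3c1∈{1}] only 1 remains possible at r3c1, so r3c1=1.
Step 8. [r4c2∈{3}] r4c2 is down to just 3. So r4c2=3.

Answer: 4 2 3 1 / 3 1 4 2 / 1 4 2 3 / 2 3 1 4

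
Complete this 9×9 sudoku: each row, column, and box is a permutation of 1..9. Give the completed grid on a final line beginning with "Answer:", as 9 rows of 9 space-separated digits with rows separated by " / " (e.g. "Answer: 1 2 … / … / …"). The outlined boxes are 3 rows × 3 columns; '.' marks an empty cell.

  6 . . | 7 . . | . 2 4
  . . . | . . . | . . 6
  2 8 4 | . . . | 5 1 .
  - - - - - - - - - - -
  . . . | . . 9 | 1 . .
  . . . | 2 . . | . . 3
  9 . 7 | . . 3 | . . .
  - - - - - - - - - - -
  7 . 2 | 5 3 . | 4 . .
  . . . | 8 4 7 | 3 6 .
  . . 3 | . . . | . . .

Step 1. [r9c1∈{1,4,5,8}] across box 7, 8 lands solely at r9c1. So r9c1=8.
Step 2. [r9c2∈{1,4,5,6,9}] across row 9, 4 lands solely at r9c2, so r9c2=4.
Step 3. [r8c9∈{1,2,5,9}] 2 has one home in row 8: r8c9 ⇒ r8c9=2.
Step 4. [r2c8∈{3,7,8,9}] across col 8, 3 lands solely at r2c8. So r2c8=3.
Step 5. [r7c2∈{1,6,9}] in box 7, 6 fits only at r7c2. So r7c2=6.
Step 6. [r7c6∈{1}] r7c6 is down to just 1. So r7c6=1.
Step 7. [r3c6∈{6}] nothing but 6 survives at r3c6. So r3c6=6.
Step 8. [r3c5∈{9}] r3c5's peers cover all but 9, so r3c5=9.
Step 9. [r9c4∈{6,9}] across col 4, 9 lands solely at r9c4, so r9c4=9.
Step 10. [r9c5∈{2,6}] row 9 places 6 nowhere but r9c5, so r9c5=6.
Step 11. [r2c5∈{1,2,5,8}] r2c5 is the only open cell in col 5 admitting 2 ⇒ r2c5=2.
Step 12. [r1c2∈{1,3,5,9}] 3 has one home in row 1: r1c2, so r1c2=3.
Step 13. [r9c7∈{7}] only 7 remains possible at r9c7. So r9c7=7.
Step 14. [r9c8∈{5}] r9c8's peers cover all but 5, so r9c8=5.
Step 15. [r2c2∈{1,5,7,9}] 7 has one home in row 2: r2c2 ⇒ r2c2=7.
Step 16. [r6c7∈{2,6,8}] col 7 places 2 nowhere but r6c7, so r6c7=2.
Step 17. [r5c7∈{6,8,9}] 6 has one home in col 7: r5c7. So r5c7=6.
Step 18. [r5c8∈{4,7,8,9}] r5c8 is the only open cell in row 5 admitting 9. So r5c8=9.
Step 19. [r4c8∈{4,7,8}] r4c8 is the only open cell in col 8 admitting 7. So r4c8=7.
Step 20. [r5c5∈{1,5,7,8}] r5c5 is the only open cell in row 5 admitting 7. So r5c5=7.
Step 21. [r8c2∈{1,5,9}] across col 2, 9 lands solely at r8c2 ⇒ r8c2=9.
Step 22. [r4c3∈{5,6,8}] 6 has one home in col 3: r4c3. So r4c3=6.
Step 23. [r4c4∈{4}] r4c4's peers cover all but 4. So r4c4=4.
Step 24. [r2c4∈{1}] r2c4 is down to just 1. So r2c4=1.
Step 25. [r2c1∈{5}] r2c1 is down to just 5. So r2c1=5.
Step 26. [r5c3∈{1,5,8}] across col 3, 8 lands solely at r5c3 ⇒ r5c3=8.
Step 27. [r5c6∈{5}] r5c6's peers cover all but 5 ⇒ r5c6=5.
Step 28. [r4c5∈{8}] r4c5's peers cover all but 8 ⇒ r4c5=8.
Step 29. [r1c6∈{8}] nothing but 8 survives at r1c6 ⇒ r1c6=8.
Step 30. [r8c1∈{1}] r8c1 has the single candidate 1, so r8c1=1.
Step 31. [r7c8∈{8}] r7c8's peers cover all but 8, so r7c8=8.
Step 32. [r2c3∈{9}] r2c3's peers cover all but 9 ⇒ r2c3=9.
Step 33. [r4c9∈{5}] r4c9 is down to just 5, so r4c9=5.
Step 34. [r6c5∈{1}] r6c5's peers cover all but 1, so r6c5=1.
Step 35. [r8c3∈{5}] nothing but 5 survives at r8c3 ⇒ r8c3=5.
Step 36. [r1c3∈{1}] only 1 remains possible at r1c3. So r1c3=1.
Step 37. [r2c7∈{8}] only 8 remains possible at r2c7, so r2c7=8.
Step 38. [r7c9∈{9}] only 9 remains possible at r7c9. So r7c9=9.
Step 39. [r6c2∈{5}] only 5 remains possible at r6c2 ⇒ r6c2=5.
Step 40. [r5c2∈{1}] nothing but 1 survives at r5c2 ⇒ r5c2=1.
Step 41. [r4c2∈{2}] nothing but 2 survives at r4c2 ⇒ r4c2=2.
Step 42. [r6c9∈{8}] only 8 remains possible at r6c9. So r6c9=8.
Step 43. [r1c7∈{9}] only 9 remains possible at r1c7. So r1c7=9.
Step 44. [r6c8∈{4}] r6c8's peers cover all but 4. So r6c8=4.
Step 45. [r3c9∈{7}] r3c9 has the single candidate 7 ⇒ r3c9=7.
Step 46. [r9c9∈{1}] only 1 remains possible at r9c9. So r9c9=1.
Step 47. [r2c6∈{4}] only 4 remains possible at r2c6, so r2c6=4.
Step 48. [r5c1∈{4}] r5c1's peers cover all but 4. So r5c1=4.
Step 49. [r3c4∈{3}] r3c4 has the single candidate 3, so r3c4=3.
Step 50. [r6c4∈{6}] only 6 remains possible at r6c4 ⇒ r6c4=6.
Step 51. [r1c5∈{5}] only 5 remains possible at r1c5 ⇒ r1c5=5.
Step 52. [r4c1∈{3}] r4c1 is down to just 3 ⇒ r4c1=3.
Step 53. [r9c6∈{2}] r9c6 is down to just 2 ⇒ r9c6=2.

Answer: 6 3 1 7 5 8 9 2 4 / 5 7 9 1 2 4 8 3 6 / 2 8 4 3 9 6 5 1 7 / 3 2 6 4 8 9 1 7 5 / 4 1 8 2 7 5 6 9 3 / 9 5 7 6 1 3 2 4 8 / 7 6 2 5 3 1 4 8 9 / 1 9 5 8 4 7 3 6 2 / 8 4 3 9 6 2 7 5 1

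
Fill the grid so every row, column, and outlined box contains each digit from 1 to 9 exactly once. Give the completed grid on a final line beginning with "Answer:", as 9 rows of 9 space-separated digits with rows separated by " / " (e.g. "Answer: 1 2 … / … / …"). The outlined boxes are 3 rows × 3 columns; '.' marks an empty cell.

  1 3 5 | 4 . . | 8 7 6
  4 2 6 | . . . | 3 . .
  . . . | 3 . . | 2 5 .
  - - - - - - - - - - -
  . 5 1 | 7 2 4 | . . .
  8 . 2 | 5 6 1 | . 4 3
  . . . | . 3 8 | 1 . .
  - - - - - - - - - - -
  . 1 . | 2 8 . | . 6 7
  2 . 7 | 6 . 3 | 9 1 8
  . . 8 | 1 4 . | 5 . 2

Step 1. [r2c8∈{9}] only 9 remains possible at r2c8. So r2c8=9.
Step 2. [r5c2∈{7,9}] row 5 places 9 nowhere but r5c2 ⇒ r5c2=9.
Step 3. [r3c3∈{9}] r3c3 has the single candidate 9, so r3c3=9.
Step 4. [r3c1∈{7}] nothing but 7 survives at r3c1 ⇒ r3c1=7.
Step 5. [r2c5∈{1,5,7}] 7 has one home in col 5: r2c5 ⇒ r2c5=7.
Step 6. [r7c1∈{3,5,9}] col 1 places 5 nowhere but r7c1 ⇒ r7c1=5.
Step 7. [r9c1∈{3,6,9}] in col 1, 9 fits only at r9c1 ⇒ r9c1=9.
Step 8. [r6c1∈{6}] r6c1 is down to just 6, so r6c1=6.
Step 9. [r6c3∈{4}] r6c3's peers cover all but 4. So r6c3=4.
Step 10. [r7c6∈{9}] nothing but 9 survives at r7c6. So r7c6=9.
Step 11. [r4c9∈{9}] r4c9 is down to just 9, so r4c9=9.
Step 12. [r3c9∈{1,4}] r3c9 is the only open cell in row 3 admitting 4. So r3c9=4.
Step 13. [r8c5∈{5}] r8c5 has the single candidate 5, so r8c5=5.
Step 14. [r2c6∈{5}] r2c6's peers cover all but 5 ⇒ r2c6=5.
Step 15. [r3c5∈{1}] only 1 remains possible at r3c5, so r3c5=1.
Step 16. [r4c1∈{3}] r4c1 is down to just 3 ⇒ r4c1=3.
Step 17. [r7c7∈{4}] r7c7 is down to just 4. So r7c7=4.
Step 18. [r4c8∈{8}] only 8 remains possible at r4c8 ⇒ r4c8=8.
Step 19. [r1c6∈{2}] nothing but 2 survives at r1c6, so r1c6=2.
Step 20. [r7c3∈{3}] nothing but 3 survives at r7c3 ⇒ r7c3=3.
Step 21. [r6c4∈{9}] nothing but 9 survives at r6c4, so r6c4=9.
Step 22. [r8c2∈{4}] r8c2 has the single candidate 4 ⇒ r8c2=4.
Step 23. [r5c7∈{7}] r5c7's peers cover all but 7. So r5c7=7.
Step 24. [r9c6∈{7}] r9c6 has the single candidate 7 ⇒ r9c6=7.
Step 25. [r6c8∈{2}] r6c8 is down to just 2 ⇒ r6c8=2.
Step 26. [r3c2∈{8}] nothing but 8 survives at r3c2, so r3c2=8.
Step 27. [r1c5∈{9}] nothing but 9 survives at r1c5. So r1c5=9.
Step 28. [r6c2∈{7}] r6c2 has the single candidate 7, so r6c2=7.
Step 29. [r3c6∈{6}] only 6 remains possible at r3c6. So r3c6=6.
Step 30. [r9c2∈{6}] r9c2 is down to just 6. So r9c2=6.
Step 31. [r4c7∈{6}] r4c7's peers cover all but 6 ⇒ r4c7=6.
Step 32. [r9c8∈{3}] r9c8 has the single candidate 3 ⇒ r9c8=3.
Step 33. [r6c9∈{5}] only 5 remains possible at r6c9. So r6c9=5.
Step 34. [r2c4∈{8}] only 8 remains possible at r2c4, so r2c4=8.
Step 35. [r2c9∈{1}] only 1 remains possible at r2c9, so r2c9=1.

Answer: 1 3 5 4 9 2 8 7 6 / 4 2 6 8 7 5 3 9 1 / 7 8 9 3 1 6 2 5 4 / 3 5 1 7 2 4 6 8 9 / 8 9 2 5 6 1 7 4 3 / 6 7 4 9 3 8 1 2 5 / 5 1 3 2 8 9 4 6 7 / 2 4 7 6 5 3 9 1 8 / 9 6 8 1 4 7 5 3 2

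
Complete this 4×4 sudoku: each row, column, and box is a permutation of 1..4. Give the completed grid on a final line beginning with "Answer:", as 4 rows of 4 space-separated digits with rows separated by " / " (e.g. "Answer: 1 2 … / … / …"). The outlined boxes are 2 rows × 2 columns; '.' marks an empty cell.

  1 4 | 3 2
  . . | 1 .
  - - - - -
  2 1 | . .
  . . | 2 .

Step 1. [r4c2∈{3}] nothing but 3 survives at r4c2, so r4c2=3.
Step 2. [r3c3∈{4}] r3c3 has the single candidate 4. So r3c3=4.
Step 3. [r2c2∈{2}] r2c2's peers cover all but 2, so r2c2=2.
Step 4. [r4c4∈{1}] nothing but 1 survives at r4c4 ⇒ r4c4=1.
Step 5. [r3c4∈{3}] r3c4 has the single candidate 3, so r3c4=3.
Step 6. [r2c4∈{4}] r2c4 is down to just 4, so r2c4=4.
Step 7. [r2c1∈{3}] r2c1's peers cover all but 3 ⇒ r2c1=3.
Step 8. [r4c1∈{4}] r4c1 is down to just 4, so r4c1=4.

Answer: 1 4 3 2 / 3 2 1 4 / 2 1 4 3 / 4 3 2 1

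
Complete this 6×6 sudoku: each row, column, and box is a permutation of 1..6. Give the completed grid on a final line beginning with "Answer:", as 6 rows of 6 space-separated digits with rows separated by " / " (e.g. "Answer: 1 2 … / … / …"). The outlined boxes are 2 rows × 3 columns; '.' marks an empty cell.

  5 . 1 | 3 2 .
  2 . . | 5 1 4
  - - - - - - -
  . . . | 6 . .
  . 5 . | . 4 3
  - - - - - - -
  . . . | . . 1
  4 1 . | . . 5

Step 1. [r3c6∈{2}] r3c6 has the single candidate 2. So r3c6=2.
Step 2. [r5c2∈{2,3,6}] 2 has one home in col 2: r5c2, so r5c2=2.
Step 3. [r3c1∈{1,3}] 1 has one home in row 3: r3c1 ⇒ r3c1=1.
Step 4. [r5c1∈{3,6}] col 1 places 3 nowhere but r5c1. So r5c1=3.
Step 5. [r6c3∈{6}] r6c3 is down to just 6. So r6c3=6.
Step 6. [r3c3∈{3,4}] across col 3, 4 lands solely at r3c3 ⇒ r3c3=4.
Step 7. [r2c2∈{3,6}] across row 2, 6 lands solely at r2c2. So r2c2=6.
Step 8. [r4c3∈{2}] r4c3's peers cover all but 2. So r4c3=2.
Step 9. [r6c4∈{2}] r6c4 is down to just 2, so r6c4=2.
Step 10. [r2c3∈{3}] only 3 remains possible at r2c3. So r2c3=3.
Step 11. [r3c2∈{3}] only 3 remains possible at r3c2. So r3c2=3.
Step 12. [r6c5∈{3}] only 3 remains possible at r6c5 ⇒ r6c5=3.
Step 13. [r1c2∈{4}] only 4 remains possible at r1c2 ⇒ r1c2=4.
Step 14. [r1c6∈{6}] r1c6 is down to just 6, so r1c6=6.
Step 15. [r4c4∈{1}] nothing but 1 survives at r4c4. So r4c4=1.
Step 16. [r3c5∈{5}] r3c5's peers cover all but 5, so r3c5=5.
Step 17. [r5c4∈{4}] nothing but 4 survives at r5c4 ⇒ r5c4=4.
Step 18. [r5c5∈{6}] only 6 remains possible at r5c5, so r5c5=6.
Step 19. [r4c1∈{6}] nothing but 6 survives at r4c1 ⇒ r4c1=6.
Step 20. [r5c3∈{5}] r5c3 is down to just 5. So r5c3=5.

Answer: 5 4 1 3 2 6 / 2 6 3 5 1 4 / 1 3 4 6 5 2 / 6 5 2 1 4 3 / 3 2 5 4 6 1 / 4 1 6 2 3 5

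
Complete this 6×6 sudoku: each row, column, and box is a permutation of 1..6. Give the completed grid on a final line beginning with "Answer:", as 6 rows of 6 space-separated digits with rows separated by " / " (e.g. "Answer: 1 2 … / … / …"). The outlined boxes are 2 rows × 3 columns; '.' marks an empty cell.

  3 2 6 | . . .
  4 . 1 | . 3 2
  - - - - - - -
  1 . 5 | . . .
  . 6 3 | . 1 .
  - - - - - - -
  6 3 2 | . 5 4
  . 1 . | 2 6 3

Step 1. [r4c4∈{4,5}] row 4 places 4 nowhere but r4c4. So r4c4=4.
Step 2. [r1c6∈{1,5}] across col 6, 1 lands solely at r1c6, so r1c6=1.
Step 3. [r2c4∈{5,6}] across row 2, 6 lands solely at r2c4, so r2c4=6.
Step 4. [r1c4∈{5}] nothing but 5 survives at r1c4, so r1c4=5.
Step 5. [r4c6∈{5}] r4c6 is down to just 5. So r4c6=5.
Step 6. [r1c5∈{4}] only 4 remains possible at r1c5. So r1c5=4.
Step 7. [r3c4∈{3}] only 3 remains possible at r3c4, so r3c4=3.
Step 8. [r2c2∈{5}] nothing but 5 survives at r2c2, so r2c2=5.
Step 9. [r3c5∈{2}] r3c5 is down to just 2, so r3c5=2.
Step 10. [r4c1∈{2}] only 2 remains possible at r4c1. So r4c1=2.
Step 11. [r6c3∈{4}] r6c3 has the single candidate 4 ⇒ r6c3=4.
Step 12. [r6c1∈{5}] r6c1 is down to just 5, so r6c1=5.
Step 13. [r3c2∈{4}] r3c2 is down to just 4 ⇒ r3c2=4.
Step 14. [r3c6∈{6}] only 6 remains possible at r3c6, so r3c6=6.
Step 15. [r5c4∈{1}] r5c4 has the single candidate 1 ⇒ r5c4=1.

Answer: 3 2 6 5 4 1 / 4 5 1 6 3 2 / 1 4 5 3 2 6 / 2 6 3 4 1 5 / 6 3 2 1 5 4 / 5 1 4 2 6 3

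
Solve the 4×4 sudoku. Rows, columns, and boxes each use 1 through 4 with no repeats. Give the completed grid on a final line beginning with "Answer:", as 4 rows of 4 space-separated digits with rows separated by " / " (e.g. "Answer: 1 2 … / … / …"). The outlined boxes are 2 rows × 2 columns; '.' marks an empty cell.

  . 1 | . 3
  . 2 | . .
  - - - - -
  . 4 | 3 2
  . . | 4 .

Step 1. [r4c4∈{1}] r4c4's peers cover all but 1. So r4c4=1.
Step 2. [r2c1∈{3,4}] across row 2, 3 lands solely at r2c1 ⇒ r2c1=3.
Step 3. [r3c1∈{1}] r3c1 is down to just 1 ⇒ r3c1=1.
Step 4. [r4c2∈{3}] r4c2's peers cover all but 3, so r4c2=3.
Step 5. [r4c1∈{2}] only 2 remains possible at r4c1. So r4c1=2.
Step 6. [r2c4∈{4}] r2c4's peers cover all but 4. So r2c4=4.
Step 7. [r1c1∈{4}] only 4 remains possible at r1c1. So r1c1=4.
Step 8. [r1c3∈{2}] r1c3's peers cover all but 2 ⇒ r1c3=2.
Step 9. [r2c3∈{1}] r2c3 has the single candidate 1. So r2c3=1.

Answer: 4 1 2 3 / 3 2 1 4 / 1 4 3 2 / 2 3 4 1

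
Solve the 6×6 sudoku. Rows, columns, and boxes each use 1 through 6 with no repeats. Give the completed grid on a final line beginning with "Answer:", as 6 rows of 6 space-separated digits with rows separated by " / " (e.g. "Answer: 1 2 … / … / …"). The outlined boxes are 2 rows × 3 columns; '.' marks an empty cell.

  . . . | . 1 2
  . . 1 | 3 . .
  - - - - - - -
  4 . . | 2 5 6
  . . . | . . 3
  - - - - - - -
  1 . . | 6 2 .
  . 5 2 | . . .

Step 1. [r1c4∈{4,5}] across col 4, 5 lands solely at r1c4, so r1c4=5.
Step 2. [r2c6∈{4}] r2c6 has the single candidate 4. So r2c6=4.
Step 3. [r6c1∈{3,6}] r6c1 is the only open cell in row 6 admitting 6 ⇒ r6c1=6.
Step 4. [r4c4∈{1,4}] 1 has one home in box 4: r4c4. So r4c4=1.
Step 5. [r3c3∈{3}] only 3 remains possible at r3c3, so r3c3=3.
Step 6. [r5c2∈{3,4}] in row 5, 3 fits only at r5c2, so r5c2=3.
Step 7. [r2c1∈{2,5}] r2c1 is the only open cell in row 2 admitting 5 ⇒ r2c1=5.
Step 8. [r1c2∈{4,6}] in col 2, 4 fits only at r1c2 ⇒ r1c2=4.
Step 9. [r1c3∈{6}] r1c3 is down to just 6, so r1c3=6.
Step 10. [r4c1∈{2}] r4c1 has the single candidate 2, so r4c1=2.
Step 11. [r4c5∈{4}] r4c5 has the single candidate 4, so r4c5=4.
Step 12. [r4c2∈{6}] only 6 remains possible at r4c2. So r4c2=6.
Step 13. [r5c3∈{4}] r5c3 has the single candidate 4 ⇒ r5c3=4.
Step 14. [r2c5∈{6}] only 6 remains possible at r2c5 ⇒ r2c5=6.
Step 15. [r6c5∈{3}] only 3 remains possible at r6c5, so r6c5=3.
Step 16. [r1c1∈{3}] r1c1 is down to just 3, so r1c1=3.
Step 17. [r2c2∈{2}] r2c2 has the single candidate 2. So r2c2=2.
Step 18. [r5c6∈{5}] r5c6 is down to just 5 ⇒ r5c6=5.
Step 19. [r3c2∈{1}] r3c2's peers cover all but 1, so r3c2=1.
Step 20. [r4c3∈{5}] r4c3's peers cover all but 5. So r4c3=5.
Step 21. [r6c6∈{1}] r6c6's peers cover all but 1 ⇒ r6c6=1.
Step 22. [r6c4∈{4}] nothing but 4 survives at r6c4 ⇒ r6c4=4.

Answer: 3 4 6 5 1 2 / 5 2 1 3 6 4 / 4 1 3 2 5 6 / 2 6 5 1 4 3 / 1 3 4 6 2 5 / 6 5 2 4 3 1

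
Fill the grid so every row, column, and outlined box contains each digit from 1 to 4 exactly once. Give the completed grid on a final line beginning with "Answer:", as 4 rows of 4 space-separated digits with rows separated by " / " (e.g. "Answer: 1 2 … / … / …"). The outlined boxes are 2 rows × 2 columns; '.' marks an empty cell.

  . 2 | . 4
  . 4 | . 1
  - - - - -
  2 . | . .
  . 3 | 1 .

Step 1. [r1c3∈{3}] r1c3's peers cover all but 3, so r1c3=3.
Step 2. [r4c4∈{2}] only 2 remains possible at r4c4 ⇒ r4c4=2.
Step 3. [r4c1∈{4}] nothing but 4 survives at r4c1, so r4c1=4.
Step 4. [r3c3∈{4}] r3c3 has the single candidate 4 ⇒ r3c3=4.
Step 5. [r2c3∈{2}] r2c3 is down to just 2 ⇒ r2c3=2.
Step 6. [r1c1∈{1}] r1c1 has the single candidate 1, so r1c1=1.
Step 7. [r3c2∈{1}] r3c2 is down to just 1, so r3c2=1.
Step 8. [r3c4∈{3}] r3c4 has the single candidate 3. So r3c4=3.
Step 9. [r2c1∈{3}] r2c1 is down to just 3 ⇒ r2c1=3.

Answer: 1 2 3 4 / 3 4 2 1 / 2 1 4 3 / 4 3 1 2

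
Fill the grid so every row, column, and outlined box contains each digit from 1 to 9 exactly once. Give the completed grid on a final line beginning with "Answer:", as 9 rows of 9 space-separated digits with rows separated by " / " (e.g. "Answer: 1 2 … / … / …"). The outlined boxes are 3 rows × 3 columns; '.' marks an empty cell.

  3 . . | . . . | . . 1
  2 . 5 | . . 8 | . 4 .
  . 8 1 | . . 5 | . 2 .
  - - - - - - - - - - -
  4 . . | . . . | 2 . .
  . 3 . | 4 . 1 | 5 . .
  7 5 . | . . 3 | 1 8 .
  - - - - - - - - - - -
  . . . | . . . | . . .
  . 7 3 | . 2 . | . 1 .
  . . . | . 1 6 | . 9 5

Step 1. [r1c3∈{4,6,7,9}] in col 3, 7 fits only at r1c3. So r1c3=7.
Step 2. [r7c9∈{2,3,4,6,7,8}] in col 9, 2 fits only at r7c9 ⇒ r7c9=2.
Step 3. [r9c1∈{8}] r9c1 has the single candidate 8. So r9c1=8.
Step 4. [r3c5∈{3,4,6,7,9}] r3c5 is the only open cell in row 3 admitting 4 ⇒ r3c5=4.
Step 5. [r5c3∈{2,6,8,9}] r5c3 is the only open cell in row 5 admitting 2, so r5c3=2.
Step 6. [r5c5∈{6,7,8,9}] row 5 places 8 nowhere but r5c5. So r5c5=8.
Step 7. [r8c9∈{4,6,8}] 8 has one home in col 9: r8c9, so r8c9=8.
Step 8. [r7c1∈{1,5,6,9}] in col 1, 1 fits only at r7c1 ⇒ r7c1=1.
Step 9. [r1c2∈{4,6,9}] r1c2 is the only open cell in row 1 admitting 4 ⇒ r1c2=4.
Step 10. [r7c4∈{3,5,7,8,9}] r7c4 is the only open cell in row 7 admitting 8, so r7c4=8.
Step 11. [r7c5∈{3,5,7,9}] 5 has one home in row 7: r7c5, so r7c5=5.
Step 12. [r8c4∈{9}] r8c4 is down to just 9 ⇒ r8c4=9.
Step 13. [r2c5∈{3,6,7,9}] 3 has one home in col 5: r2c5 ⇒ r2c5=3.
Step 14. [r4c5∈{6,7,9}] col 5 places 7 nowhere but r4c5 ⇒ r4c5=7.
Step 15. [r4c6∈{9}] only 9 remains possible at r4c6. So r4c6=9.
Step 16. [r6c5∈{6}] nothing but 6 survives at r6c5 ⇒ r6c5=6.
Step 17. [r7c6∈{4,7}] in col 6, 7 fits only at r7c6. So r7c6=7.
Step 18. [r9c7∈{3,4,7}] r9c7 is the only open cell in row 9 admitting 7 ⇒ r9c7=7.
Step 19. [r6c3∈{9}] r6c3 has the single candidate 9 ⇒ r6c3=9.
Step 20. [r5c1∈{6}] r5c1 is down to just 6. So r5c1=6.
Step 21. [r8c7∈{4,6}] in row 8, 6 fits only at r8c7. So r8c7=6.
Step 22. [r2c7∈{9}] nothing but 9 survives at r2c7, so r2c7=9.
Step 23. [r2c2∈{6}] r2c2's peers cover all but 6. So r2c2=6.
Step 24. [r2c9∈{7}] r2c9's peers cover all but 7, so r2c9=7.
Step 25. [r7c7∈{3,4}] across col 7, 4 lands solely at r7c7 ⇒ r7c7=4.
Step 26. [r1c8∈{5,6}] across row 1, 5 lands solely at r1c8. So r1c8=5.
Step 27. [r3c9∈{3,6}] r3c9 is the only open cell in box 3 admitting 6. So r3c9=6.
Step 28. [r1c6∈{2}] r1c6 has the single candidate 2, so r1c6=2.
Step 29. [r4c9∈{3}] r4c9 has the single candidate 3 ⇒ r4c9=3.
Step 30. [r9c2∈{2}] r9c2 is down to just 2, so r9c2=2.
Step 31. [r7c3∈{6}] r7c3's peers cover all but 6, so r7c3=6.
Step 32. [r7c8∈{3}] r7c8's peers cover all but 3, so r7c8=3.
Step 33. [r6c4∈{2}] r6c4 is down to just 2, so r6c4=2.
Step 34. [r1c4∈{6}] nothing but 6 survives at r1c4, so r1c4=6.
Step 35. [r4c2∈{1}] r4c2's peers cover all but 1 ⇒ r4c2=1.
Step 36. [r8c1∈{5}] nothing but 5 survives at r8c1. So r8c1=5.
Step 37. [r4c8∈{6}] r4c8 is down to just 6. So r4c8=6.
Step 38. [r9c4∈{3}] r9c4's peers cover all but 3, so r9c4=3.
Step 39. [r3c4∈{7}] r3c4 is down to just 7 ⇒ r3c4=7.
Step 40. [r5c8∈{7}] r5c8's peers cover all but 7. So r5c8=7.
Step 41. [r6c9∈{4}] only 4 remains possible at r6c9, so r6c9=4.
Step 42. [r1c5∈{9}] r1c5 has the single candidate 9 ⇒ r1c5=9.
Step 43. [r9c3∈{4}] r9c3 is down to just 4. So r9c3=4.
Step 44. [r5c9∈{9}] only 9 remains possible at r5c9, so r5c9=9.
Step 45. [r2c4∈{1}] only 1 remains possible at r2c4 ⇒ r2c4=1.
Step 46. [r8c6∈{4}] nothing but 4 survives at r8c6, so r8c6=4.
Step 47. [r3c7∈{3}] nothing but 3 survives at r3c7 ⇒ r3c7=3.
Step 48. [r4c3∈{8}] r4c3 is down to just 8 ⇒ r4c3=8.
Step 49. [r1c7∈{8}] nothing but 8 survives at r1c7. So r1c7=8.
Step 50. [r4c4∈{5}] r4c4 has the single candidate 5. So r4c4=5.
Step 51. [r3c1∈{9}] r3c1 has the single candidate 9 ⇒ r3c1=9.
Step 52. [r7c2∈{9}] only 9 remains possible at r7c2. So r7c2=9.

Answer: 3 4 7 6 9 2 8 5 1 / 2 6 5 1 3 8 9 4 7 / 9 8 1 7 4 5 3 2 6 / 4 1 8 5 7 9 2 6 3 / 6 3 2 4 8 1 5 7 9 / 7 5 9 2 6 3 1 8 4 / 1 9 6 8 5 7 4 3 2 / 5 7 3 9 2 4 6 1 8 / 8 2 4 3 1 6 7 9 5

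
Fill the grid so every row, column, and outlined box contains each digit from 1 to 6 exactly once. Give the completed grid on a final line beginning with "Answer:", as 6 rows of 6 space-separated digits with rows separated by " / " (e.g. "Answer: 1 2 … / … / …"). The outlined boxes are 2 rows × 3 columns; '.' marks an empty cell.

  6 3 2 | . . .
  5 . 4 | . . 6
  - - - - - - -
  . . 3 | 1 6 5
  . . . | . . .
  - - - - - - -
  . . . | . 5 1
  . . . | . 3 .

Step 1. [r5c3∈{6}] only 6 remains possible at r5c3 ⇒ r5c3=6.
Step 2. [r4c2∈{1,2,4,5,6}] row 4 places 6 nowhere but r4c2 ⇒ r4c2=6.
Step 3. [r6c2∈{1,2,4,5}] r6c2 is the only open cell in col 2 admitting 5 ⇒ r6c2=5.
Step 4. [r1c6∈{4}] only 4 remains possible at r1c6 ⇒ r1c6=4.
Step 5. [r6c6∈{2}] only 2 remains possible at r6c6. So r6c6=2.
Step 6. [r5c4∈{4}] r5c4 is down to just 4. So r5c4=4.
Step 7. [r3c2∈{2,4}] across col 2, 4 lands solely at r3c2, so r3c2=4.
Step 8. [r2c4∈{2,3}] in row 2, 3 fits only at r2c4, so r2c4=3.
Step 9. [r2c5∈{1,2}] 2 has one home in row 2: r2c5, so r2c5=2.
Step 10. [r6c3∈{1}] r6c3 is down to just 1. So r6c3=1.
Step 11. [r3c1∈{2}] r3c1 has the single candidate 2. So r3c1=2.
Step 12. [r5c2∈{2}] r5c2 has the single candidate 2, so r5c2=2.
Step 13. [r4c3∈{5}] only 5 remains possible at r4c3 ⇒ r4c3=5.
Step 14. [r5c1∈{3}] only 3 remains possible at r5c1, so r5c1=3.
Step 15. [r1c4∈{5}] r1c4's peers cover all but 5. So r1c4=5.
Step 16. [r2c2∈{1}] nothing but 1 survives at r2c2 ⇒ r2c2=1.
Step 17. [r1c5∈{1}] only 1 remains possible at r1c5. So r1c5=1.
Step 18. [r4c5∈{4}] only 4 remains possible at r4c5. So r4c5=4.
Step 19. [r6c1∈{4}] r6c1 is down to just 4, so r6c1=4.
Step 20. [r4c6∈{3}] nothing but 3 survives at r4c6 ⇒ r4c6=3.
Step 21. [r4c4∈{2}] nothing but 2 survives at r4c4. So r4c4=2.
Step 22. [r4c1∈{1}] r4c1 is down to just 1. So r4c1=1.
Step 23. [r6c4∈{6}] only 6 remains possible at r6c4, so r6c4=6.

Answer: 6 3 2 5 1 4 / 5 1 4 3 2 6 / 2 4 3 1 6 5 / 1 6 5 2 4 3 / 3 2 6 4 5 1 / 4 5 1 6 3 2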